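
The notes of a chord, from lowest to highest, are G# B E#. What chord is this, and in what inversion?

The pitch classes G#, B, E# arrange in thirds as E#–G#–B: an E# diminished triad.
With the third (G#) in the bass, the chord is in first inversion (figured bass 6).

E# diminished, first inversion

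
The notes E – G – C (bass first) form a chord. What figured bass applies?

6

The notes E, G, C stack in thirds as C–E–G — a C major triad. The bass E is the third, so this is first inversion: figured 6.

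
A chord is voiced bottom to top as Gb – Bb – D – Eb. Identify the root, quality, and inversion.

Eb minor-major seventh, first inversion

The distinct note names are Gb, Bb, D, Eb. Stacked in thirds they read Eb–Gb–Bb–D, which is a minor-major seventh chord on Eb.
Gb is the third of Eb minor-major seventh; third in the bass means first inversion (figured bass 6/5).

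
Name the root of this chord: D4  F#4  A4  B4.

B

D, F#, A, B are the tones of a B minor seventh chord (B–D–F#–A), making B the root.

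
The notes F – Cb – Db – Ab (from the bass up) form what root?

The distinct letter names are F, Cb, Db, Ab. Arranged as a stack of thirds they read Db–F–Ab–Cb, so Db is the root (a Db dominant seventh chord).

Db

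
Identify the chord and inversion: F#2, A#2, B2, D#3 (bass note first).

Reducing to letter names: F#, A#, B, D#. These stack in thirds as B–D#–F#–A# — a B major seventh chord.
The lowest note is F#, the fifth of the chord, so this is second inversion (figured bass 4/3).

B major seventh, second inversion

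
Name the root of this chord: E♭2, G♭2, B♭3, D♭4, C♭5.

Cb

Eb, Gb, Bb, Db, Cb are the tones of a Cb major ninth chord (Cb–Eb–Gb–Bb–Db), making Cb the root.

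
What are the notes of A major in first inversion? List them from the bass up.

Spelling A major: A–C#–E. In first inversion the third is bass, giving C#, E, A from the bottom.

C#, E, A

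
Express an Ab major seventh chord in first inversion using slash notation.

First inversion of Ab major seventh has the third (C) in the bass. As a slash chord: Abmaj7/C.

Abmaj7/C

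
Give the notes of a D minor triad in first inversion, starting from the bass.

F, A, D

D minor is D–F–A. First inversion puts the third (F) in the bass, with the remaining tones above: F, A, D.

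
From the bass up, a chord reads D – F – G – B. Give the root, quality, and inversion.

G dominant seventh, second inversion

Reducing to letter names: D, F, G, B. These stack in thirds as G–B–D–F — a G dominant seventh chord.
With the fifth (D) in the bass, the chord is in second inversion (figured bass 4/3).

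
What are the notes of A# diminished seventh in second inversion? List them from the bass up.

E, G, A#, C#

The chord tones are A#–C#–E–G. With the fifth (E) lowest for second inversion: E, G, A#, C#.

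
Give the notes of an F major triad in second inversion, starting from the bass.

Spelling F major: F–A–C. In second inversion the fifth is bass, giving C, F, A from the bottom.

C, F, A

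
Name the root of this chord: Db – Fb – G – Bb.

G

Reordering Db, Fb, G, Bb into stacked thirds gives G–Bb–Db–Fb; the bottom of that stack, G, is the root.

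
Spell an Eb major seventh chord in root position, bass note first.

Eb, G, Bb, D

Eb major seventh is Eb–G–Bb–D. Root position puts the root (Eb) in the bass, with the remaining tones above: Eb, G, Bb, D.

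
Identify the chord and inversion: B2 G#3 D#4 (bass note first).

G# minor, first inversion

Reducing to letter names: B, G#, D#. These stack in thirds as G#–B–D# — a G# minor triad.
With the third (B) in the bass, the chord is in first inversion (figured bass 6).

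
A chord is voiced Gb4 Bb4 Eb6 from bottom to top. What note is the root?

Eb

Reordering Gb, Bb, Eb into stacked thirds gives Eb–Gb–Bb; the bottom of that stack, Eb, is the root.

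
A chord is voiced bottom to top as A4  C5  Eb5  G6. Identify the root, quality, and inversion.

Reducing to letter names: A, C, Eb, G. These stack in thirds as A–C–Eb–G — an A half-diminished seventh chord.
The lowest note is A, the root of the chord, so this is root position (figured bass 7).

A half-diminished seventh, root position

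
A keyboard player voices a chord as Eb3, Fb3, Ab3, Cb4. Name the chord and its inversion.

Reducing to letter names: Eb, Fb, Ab, Cb. These stack in thirds as Fb–Ab–Cb–Eb — an Fb major seventh chord.
Eb is the seventh of Fb major seventh; seventh in the bass means third inversion (figured bass 4/2).

Fb major seventh, third inversion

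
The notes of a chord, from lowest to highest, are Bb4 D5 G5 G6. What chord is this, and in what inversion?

G minor, first inversion

Reducing to letter names: Bb, D, G. These stack in thirds as G–Bb–D — a G minor triad.
Bb is the third of G minor; third in the bass means first inversion (figured bass 6).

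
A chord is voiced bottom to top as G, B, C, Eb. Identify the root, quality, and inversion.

C minor-major seventh, second inversion

The pitch classes G, B, C, Eb arrange in thirds as C–Eb–G–B: a C minor-major seventh chord.
With the fifth (G) in the bass, the chord is in second inversion (figured bass 4/3).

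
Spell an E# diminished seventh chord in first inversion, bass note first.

Spelling E# diminished seventh: E#–G#–B–D. In first inversion the third is bass, giving G#, B, D, E# from the bottom.

G#, B, D, E#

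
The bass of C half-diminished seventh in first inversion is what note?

C half-diminished seventh is C–Eb–Gb–Bb. First inversion places the third in the bass: Eb.

Eb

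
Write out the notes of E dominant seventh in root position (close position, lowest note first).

Spelling E dominant seventh: E–G#–B–D. In root position the root is bass, giving E, G#, B, D from the bottom.

E, G#, B, D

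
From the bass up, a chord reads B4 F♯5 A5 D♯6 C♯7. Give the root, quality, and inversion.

Reducing to letter names: B, F#, A, D#, C#. These stack in thirds as B–D#–F#–A–C# — a B dominant ninth chord.
B is the root of B dominant ninth; root in the bass means root position.

B dominant ninth, root position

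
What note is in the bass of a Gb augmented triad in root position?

Gb

Gb augmented is Gb–Bb–D. Root position places the root in the bass: Gb.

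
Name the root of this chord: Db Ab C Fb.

Reordering Db, Ab, C, Fb into stacked thirds gives Db–Fb–Ab–C; the bottom of that stack, Db, is the root.

Db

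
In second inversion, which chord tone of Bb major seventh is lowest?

F

Bb major seventh is Bb–D–F–A. Second inversion places the fifth in the bass: F.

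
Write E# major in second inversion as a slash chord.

Second inversion of E# major has the fifth (B#) in the bass. As a slash chord: E#/B#.

E#/B#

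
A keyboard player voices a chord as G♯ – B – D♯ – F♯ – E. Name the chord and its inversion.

E major ninth, first inversion

The distinct note names are G#, B, D#, F#, E. Stacked in thirds they read E–G#–B–D#–F#, which is a major ninth chord on E.
With the third (G#) in the bass, the chord is in first inversion.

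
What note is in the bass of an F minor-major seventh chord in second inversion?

C

The fifth of F minor-major seventh (F–Ab–C–E) is C; that is the bass in second inversion.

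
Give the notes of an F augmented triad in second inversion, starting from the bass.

F augmented is F–A–C#. Second inversion puts the fifth (C#) in the bass, with the remaining tones above: C#, F, A.

C#, F, A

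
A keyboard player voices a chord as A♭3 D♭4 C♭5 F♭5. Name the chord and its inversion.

Db minor seventh, second inversion

The pitch classes Ab, Db, Cb, Fb arrange in thirds as Db–Fb–Ab–Cb: a Db minor seventh chord.
With the fifth (Ab) in the bass, the chord is in second inversion (figured bass 4/3).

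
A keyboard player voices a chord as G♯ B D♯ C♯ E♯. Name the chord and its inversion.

C# dominant ninth, second inversion

Reducing to letter names: G#, B, D#, C#, E#. These stack in thirds as C#–E#–G#–B–D# — a C# dominant ninth chord.
G# is the fifth of C# dominant ninth; fifth in the bass means second inversion.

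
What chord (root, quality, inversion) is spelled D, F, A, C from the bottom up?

The pitch classes D, F, A, C arrange in thirds as D–F–A–C: a D minor seventh chord.
D is the root of D minor seventh; root in the bass means root position (figured bass 7).

D minor seventh, root position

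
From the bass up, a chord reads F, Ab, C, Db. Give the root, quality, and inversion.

The distinct note names are F, Ab, C, Db. Stacked in thirds they read Db–F–Ab–C, which is a major seventh chord on Db.
With the third (F) in the bass, the chord is in first inversion (figured bass 6/5).

Db major seventh, first inversion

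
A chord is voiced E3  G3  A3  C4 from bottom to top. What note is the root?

A

Reordering E, G, A, C into stacked thirds gives A–C–E–G; the bottom of that stack, A, is the root.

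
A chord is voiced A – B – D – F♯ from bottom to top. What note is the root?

B

Reordering A, B, D, F# into stacked thirds gives B–D–F#–A; the bottom of that stack, B, is the root.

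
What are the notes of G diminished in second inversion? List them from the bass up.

G diminished is G–Bb–Db. Second inversion puts the fifth (Db) in the bass, with the remaining tones above: Db, G, Bb.

Db, G, Bb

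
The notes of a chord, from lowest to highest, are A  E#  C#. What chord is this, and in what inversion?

Reducing to letter names: A, E#, C#. These stack in thirds as A–C#–E# — an A augmented triad.
A is the root of A augmented; root in the bass means root position (figured bass 5/3).

A augmented, root position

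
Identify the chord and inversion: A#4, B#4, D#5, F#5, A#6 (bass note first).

B# half-diminished seventh, third inversion

The distinct note names are A#, B#, D#, F#. Stacked in thirds they read B#–D#–F#–A#, which is a half-diminished seventh chord on B#.
A# is the seventh of B# half-diminished seventh; seventh in the bass means third inversion (figured bass 4/2).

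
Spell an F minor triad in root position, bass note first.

F, Ab, C

F minor is F–Ab–C. Root position puts the root (F) in the bass, with the remaining tones above: F, Ab, C.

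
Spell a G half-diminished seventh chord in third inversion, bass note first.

F, G, Bb, Db

Spelling G half-diminished seventh: G–Bb–Db–F. In third inversion the seventh is bass, giving F, G, Bb, Db from the bottom.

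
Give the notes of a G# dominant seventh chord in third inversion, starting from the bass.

Spelling G# dominant seventh: G#–B#–D#–F#. In third inversion the seventh is bass, giving F#, G#, B#, D# from the bottom.

F#, G#, B#, D#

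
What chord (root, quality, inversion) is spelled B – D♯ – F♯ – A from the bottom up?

B dominant seventh, root position

The pitch classes B, D#, F#, A arrange in thirds as B–D#–F#–A: a B dominant seventh chord.
With the root (B) in the bass, the chord is in root position (figured bass 7).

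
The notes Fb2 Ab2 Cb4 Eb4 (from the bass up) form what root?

Reordering Fb, Ab, Cb, Eb into stacked thirds gives Fb–Ab–Cb–Eb; the bottom of that stack, Fb, is the root.

Fb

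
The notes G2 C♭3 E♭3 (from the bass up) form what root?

Cb

G, Cb, Eb are the tones of a Cb augmented triad (Cb–Eb–G), making Cb the root.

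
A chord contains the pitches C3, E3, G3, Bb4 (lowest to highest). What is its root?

C

The distinct letter names are C, E, G, Bb. Arranged as a stack of thirds they read C–E–G–Bb, so C is the root (a C dominant seventh chord).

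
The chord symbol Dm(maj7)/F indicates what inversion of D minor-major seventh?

Dm(maj7)/F means D minor-major seventh with F in the bass. F is the third of D minor-major seventh (D–F–A–C#), so this is first inversion.

first inversion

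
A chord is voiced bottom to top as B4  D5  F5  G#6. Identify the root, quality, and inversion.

G# diminished seventh, first inversion

Reducing to letter names: B, D, F, G#. These stack in thirds as G#–B–D–F — a G# diminished seventh chord.
With the third (B) in the bass, the chord is in first inversion (figured bass 6/5).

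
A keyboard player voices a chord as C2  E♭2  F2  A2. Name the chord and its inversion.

F dominant seventh, second inversion

Reducing to letter names: C, Eb, F, A. These stack in thirds as F–A–C–Eb — an F dominant seventh chord.
The lowest note is C, the fifth of the chord, so this is second inversion (figured bass 4/3).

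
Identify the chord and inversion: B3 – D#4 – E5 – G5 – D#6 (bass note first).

Reducing to letter names: B, D#, E, G. These stack in thirds as E–G–B–D# — an E minor-major seventh chord.
The lowest note is B, the fifth of the chord, so this is second inversion (figured bass 4/3).

E minor-major seventh, second inversion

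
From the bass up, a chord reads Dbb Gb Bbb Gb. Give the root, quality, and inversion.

Gb diminished, second inversion

The pitch classes Dbb, Gb, Bbb arrange in thirds as Gb–Bbb–Dbb: a Gb diminished triad.
Dbb is the fifth of Gb diminished; fifth in the bass means second inversion (figured bass 6/4).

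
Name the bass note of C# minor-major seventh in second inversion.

The fifth of C# minor-major seventh (C#–E–G#–B#) is G#; that is the bass in second inversion.

G#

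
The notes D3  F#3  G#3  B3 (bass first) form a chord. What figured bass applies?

4/3

The notes D, F#, G#, B stack in thirds as G#–B–D–F# — a G# half-diminished seventh chord. The bass D is the fifth, so this is second inversion: figured 4/3.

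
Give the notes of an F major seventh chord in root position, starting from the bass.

F major seventh is F–A–C–E. Root position puts the root (F) in the bass, with the remaining tones above: F, A, C, E.

F, A, C, E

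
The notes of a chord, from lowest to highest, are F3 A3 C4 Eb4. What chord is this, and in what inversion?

Reducing to letter names: F, A, C, Eb. These stack in thirds as F–A–C–Eb — an F dominant seventh chord.
F is the root of F dominant seventh; root in the bass means root position (figured bass 7).

F dominant seventh, root position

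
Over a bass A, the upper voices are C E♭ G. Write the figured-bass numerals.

The notes A, C, Eb, G stack in thirds as A–C–Eb–G — an A half-diminished seventh chord. The bass A is the root, so this is root position: figured 7.

7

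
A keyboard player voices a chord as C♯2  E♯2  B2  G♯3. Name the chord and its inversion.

The distinct note names are C#, E#, B, G#. Stacked in thirds they read C#–E#–G#–B, which is a dominant seventh chord on C#.
The lowest note is C#, the root of the chord, so this is root position (figured bass 7).

C# dominant seventh, root position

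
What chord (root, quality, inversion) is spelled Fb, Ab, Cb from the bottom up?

The pitch classes Fb, Ab, Cb arrange in thirds as Fb–Ab–Cb: an Fb major triad.
Fb is the root of Fb major; root in the bass means root position (figured bass 5/3).

Fb major, root position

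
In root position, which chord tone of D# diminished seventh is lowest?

D#

In root position the root is lowest. For D# diminished seventh (D#–F#–A–C) that is D#.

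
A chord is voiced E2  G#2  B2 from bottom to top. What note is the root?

E

The distinct letter names are E, G#, B. Arranged as a stack of thirds they read E–G#–B, so E is the root (an E major triad).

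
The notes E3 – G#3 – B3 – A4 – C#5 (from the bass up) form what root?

A

Reordering E, G#, B, A, C# into stacked thirds gives A–C#–E–G#–B; the bottom of that stack, A, is the root.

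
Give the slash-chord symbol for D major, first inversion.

First inversion of D major has the third (F#) in the bass. As a slash chord: DM/F#.

DM/F#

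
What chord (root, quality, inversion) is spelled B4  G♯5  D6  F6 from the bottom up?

G# diminished seventh, first inversion

The pitch classes B, G#, D, F arrange in thirds as G#–B–D–F: a G# diminished seventh chord.
With the third (B) in the bass, the chord is in first inversion (figured bass 6/5).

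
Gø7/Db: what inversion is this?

second inversion

Gø7/Db means G half-diminished seventh with Db in the bass. Db is the fifth of G half-diminished seventh (G–Bb–Db–F), so this is second inversion.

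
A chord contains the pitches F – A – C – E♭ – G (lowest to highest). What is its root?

F

Reordering F, A, C, Eb, G into stacked thirds gives F–A–C–Eb–G; the bottom of that stack, F, is the root.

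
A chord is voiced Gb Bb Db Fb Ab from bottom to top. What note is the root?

The distinct letter names are Gb, Bb, Db, Fb, Ab. Arranged as a stack of thirds they read Gb–Bb–Db–Fb–Ab, so Gb is the root (a Gb dominant ninth chord).

Gb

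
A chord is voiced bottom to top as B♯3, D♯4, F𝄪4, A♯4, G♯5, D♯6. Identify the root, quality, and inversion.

The pitch classes B#, D#, F##, A#, G# arrange in thirds as G#–B#–D#–F##–A#: a G# major ninth chord.
The lowest note is B#, the third of the chord, so this is first inversion.

G# major ninth, first inversion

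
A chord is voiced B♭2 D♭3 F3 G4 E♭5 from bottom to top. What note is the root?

Eb

Bb, Db, F, G, Eb are the tones of an Eb dominant ninth chord (Eb–G–Bb–Db–F), making Eb the root.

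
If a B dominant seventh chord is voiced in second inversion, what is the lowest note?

In second inversion the fifth is lowest. For B dominant seventh (B–D#–F#–A) that is F#.

F#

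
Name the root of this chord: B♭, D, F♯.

Bb, D, F# are the tones of a Bb augmented triad (Bb–D–F#), making Bb the root.

Bb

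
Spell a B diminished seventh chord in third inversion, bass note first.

B diminished seventh is B–D–F–Ab. Third inversion puts the seventh (Ab) in the bass, with the remaining tones above: Ab, B, D, F.

Ab, B, D, F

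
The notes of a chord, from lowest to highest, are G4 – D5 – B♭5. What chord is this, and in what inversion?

G minor, root position

The pitch classes G, D, Bb arrange in thirds as G–Bb–D: a G minor triad.
G is the root of G minor; root in the bass means root position (figured bass 5/3).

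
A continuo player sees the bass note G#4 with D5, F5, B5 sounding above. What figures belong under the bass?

7

The notes G#, D, F, B stack in thirds as G#–B–D–F — a G# diminished seventh chord. The bass G# is the root, so this is root position: figured 7.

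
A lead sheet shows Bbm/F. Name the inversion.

Bbm/F means Bb minor with F in the bass. F is the fifth of Bb minor (Bb–Db–F), so this is second inversion.

second inversion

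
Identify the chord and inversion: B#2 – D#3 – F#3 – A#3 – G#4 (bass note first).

G# dominant ninth, first inversion

The pitch classes B#, D#, F#, A#, G# arrange in thirds as G#–B#–D#–F#–A#: a G# dominant ninth chord.
The lowest note is B#, the third of the chord, so this is first inversion.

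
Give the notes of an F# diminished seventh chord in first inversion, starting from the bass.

A, C, Eb, F#

F# diminished seventh is F#–A–C–Eb. First inversion puts the third (A) in the bass, with the remaining tones above: A, C, Eb, F#.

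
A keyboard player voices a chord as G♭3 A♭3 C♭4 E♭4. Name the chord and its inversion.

Ab minor seventh, third inversion

The distinct note names are Gb, Ab, Cb, Eb. Stacked in thirds they read Ab–Cb–Eb–Gb, which is a minor seventh chord on Ab.
Gb is the seventh of Ab minor seventh; seventh in the bass means third inversion (figured bass 4/2).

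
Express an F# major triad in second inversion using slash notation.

F#M/C#

Second inversion of F# major has the fifth (C#) in the bass. As a slash chord: F#M/C#.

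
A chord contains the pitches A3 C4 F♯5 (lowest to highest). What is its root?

F#

The distinct letter names are A, C, F#. Arranged as a stack of thirds they read F#–A–C, so F# is the root (an F# diminished triad).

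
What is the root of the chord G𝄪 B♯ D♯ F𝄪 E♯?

E#

Reordering G##, B#, D#, F##, E# into stacked thirds gives E#–G##–B#–D#–F##; the bottom of that stack, E#, is the root.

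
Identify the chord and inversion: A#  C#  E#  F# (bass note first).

The pitch classes A#, C#, E#, F# arrange in thirds as F#–A#–C#–E#: an F# major seventh chord.
A# is the third of F# major seventh; third in the bass means first inversion (figured bass 6/5).

F# major seventh, first inversion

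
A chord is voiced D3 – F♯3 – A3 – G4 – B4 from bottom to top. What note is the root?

G

Reordering D, F#, A, G, B into stacked thirds gives G–B–D–F#–A; the bottom of that stack, G, is the root.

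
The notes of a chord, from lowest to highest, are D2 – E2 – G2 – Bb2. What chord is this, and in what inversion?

Reducing to letter names: D, E, G, Bb. These stack in thirds as E–G–Bb–D — an E half-diminished seventh chord.
The lowest note is D, the seventh of the chord, so this is third inversion (figured bass 4/2).

E half-diminished seventh, third inversion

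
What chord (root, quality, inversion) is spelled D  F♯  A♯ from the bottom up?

D augmented, root position

The pitch classes D, F#, A# arrange in thirds as D–F#–A#: a D augmented triad.
D is the root of D augmented; root in the bass means root position (figured bass 5/3).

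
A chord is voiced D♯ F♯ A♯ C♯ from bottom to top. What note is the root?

D#, F#, A#, C# are the tones of a D# minor seventh chord (D#–F#–A#–C#), making D# the root.

D#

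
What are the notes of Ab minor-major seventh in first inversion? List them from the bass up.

Cb, Eb, G, Ab

Spelling Ab minor-major seventh: Ab–Cb–Eb–G. In first inversion the third is bass, giving Cb, Eb, G, Ab from the bottom.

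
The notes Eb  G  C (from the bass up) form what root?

The distinct letter names are Eb, G, C. Arranged as a stack of thirds they read C–Eb–G, so C is the root (a C minor triad).

C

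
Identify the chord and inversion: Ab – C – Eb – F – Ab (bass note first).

F minor seventh, first inversion

Reducing to letter names: Ab, C, Eb, F. These stack in thirds as F–Ab–C–Eb — an F minor seventh chord.
With the third (Ab) in the bass, the chord is in first inversion (figured bass 6/5).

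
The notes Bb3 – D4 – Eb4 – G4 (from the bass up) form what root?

Eb

Bb, D, Eb, G are the tones of an Eb major seventh chord (Eb–G–Bb–D), making Eb the root.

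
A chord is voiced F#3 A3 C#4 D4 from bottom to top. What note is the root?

Reordering F#, A, C#, D into stacked thirds gives D–F#–A–C#; the bottom of that stack, D, is the root.

D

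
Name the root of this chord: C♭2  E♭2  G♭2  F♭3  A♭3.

Reordering Cb, Eb, Gb, Fb, Ab into stacked thirds gives Fb–Ab–Cb–Eb–Gb; the bottom of that stack, Fb, is the root.

Fb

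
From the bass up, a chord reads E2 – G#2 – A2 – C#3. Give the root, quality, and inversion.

The pitch classes E, G#, A, C# arrange in thirds as A–C#–E–G#: an A major seventh chord.
E is the fifth of A major seventh; fifth in the bass means second inversion (figured bass 4/3).

A major seventh, second inversion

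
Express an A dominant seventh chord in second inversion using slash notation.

A7/E

Second inversion of A dominant seventh has the fifth (E) in the bass. As a slash chord: A7/E.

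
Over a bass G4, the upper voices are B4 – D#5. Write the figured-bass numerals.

The notes G, B, D# stack in thirds as G–B–D# — a G augmented triad. The bass G is the root, so this is root position: figured 5/3.

5/3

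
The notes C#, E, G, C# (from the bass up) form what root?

C#

C#, E, G are the tones of a C# diminished triad (C#–E–G), making C# the root.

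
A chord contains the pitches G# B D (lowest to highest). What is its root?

G#

Reordering G#, B, D into stacked thirds gives G#–B–D; the bottom of that stack, G#, is the root.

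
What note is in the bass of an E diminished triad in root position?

E

The root of E diminished (E–G–Bb) is E; that is the bass in root position.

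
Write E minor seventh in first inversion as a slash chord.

First inversion of E minor seventh has the third (G) in the bass. As a slash chord: Em7/G.

Em7/G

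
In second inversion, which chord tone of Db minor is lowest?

In second inversion the fifth is lowest. For Db minor (Db–Fb–Ab) that is Ab.

Ab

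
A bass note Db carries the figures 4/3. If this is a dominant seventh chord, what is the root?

The figures 4/3 mean the fifth of the chord is in the bass. If Db is the fifth of a dominant seventh chord, the root is Gb (chord tones Gb–Bb–Db–Fb).

Gb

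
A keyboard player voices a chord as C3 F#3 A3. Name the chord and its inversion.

F# diminished, second inversion

The distinct note names are C, F#, A. Stacked in thirds they read F#–A–C, which is a diminished triad on F#.
C is the fifth of F# diminished; fifth in the bass means second inversion (figured bass 6/4).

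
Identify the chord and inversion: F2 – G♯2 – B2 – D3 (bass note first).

G# diminished seventh, third inversion

The pitch classes F, G#, B, D arrange in thirds as G#–B–D–F: a G# diminished seventh chord.
F is the seventh of G# diminished seventh; seventh in the bass means third inversion (figured bass 4/2).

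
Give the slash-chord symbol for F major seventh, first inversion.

First inversion of F major seventh has the third (A) in the bass. As a slash chord: Fmaj7/A.

Fmaj7/A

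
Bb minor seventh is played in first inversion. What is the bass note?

Db

The third of Bb minor seventh (Bb–Db–F–Ab) is Db; that is the bass in first inversion.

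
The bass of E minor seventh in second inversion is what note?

The fifth of E minor seventh (E–G–B–D) is B; that is the bass in second inversion.

B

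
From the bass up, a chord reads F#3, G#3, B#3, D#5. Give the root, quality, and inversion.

G# dominant seventh, third inversion

The distinct note names are F#, G#, B#, D#. Stacked in thirds they read G#–B#–D#–F#, which is a dominant seventh chord on G#.
F# is the seventh of G# dominant seventh; seventh in the bass means third inversion (figured bass 4/2).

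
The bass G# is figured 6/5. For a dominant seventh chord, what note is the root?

The figures 6/5 mean the third of the chord is in the bass. If G# is the third of a dominant seventh chord, the root is E (chord tones E–G#–B–D).

E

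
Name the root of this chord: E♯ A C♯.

E#, A, C# are the tones of an A augmented triad (A–C#–E#), making A the root.

A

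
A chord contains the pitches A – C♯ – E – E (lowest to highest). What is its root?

The distinct letter names are A, C#, E. Arranged as a stack of thirds they read A–C#–E, so A is the root (an A major triad).

A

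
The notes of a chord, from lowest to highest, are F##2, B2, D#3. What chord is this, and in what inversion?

B augmented, second inversion

Reducing to letter names: F##, B, D#. These stack in thirds as B–D#–F## — a B augmented triad.
The lowest note is F##, the fifth of the chord, so this is second inversion (figured bass 6/4).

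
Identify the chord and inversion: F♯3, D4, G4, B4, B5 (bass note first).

Reducing to letter names: F#, D, G, B. These stack in thirds as G–B–D–F# — a G major seventh chord.
The lowest note is F#, the seventh of the chord, so this is third inversion (figured bass 4/2).

G major seventh, third inversion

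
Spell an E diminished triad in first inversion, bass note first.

G, Bb, E

Spelling E diminished: E–G–Bb. In first inversion the third is bass, giving G, Bb, E from the bottom.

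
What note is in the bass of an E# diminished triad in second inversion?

B

The fifth of E# diminished (E#–G#–B) is B; that is the bass in second inversion.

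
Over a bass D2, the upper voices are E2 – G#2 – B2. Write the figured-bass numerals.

The notes D, E, G#, B stack in thirds as E–G#–B–D — an E dominant seventh chord. The bass D is the seventh, so this is third inversion: figured 4/2.

4/2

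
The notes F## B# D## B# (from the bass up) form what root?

F##, B#, D## are the tones of a B# major triad (B#–D##–F##), making B# the root.

B#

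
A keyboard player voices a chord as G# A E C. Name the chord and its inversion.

The pitch classes G#, A, E, C arrange in thirds as A–C–E–G#: an A minor-major seventh chord.
The lowest note is G#, the seventh of the chord, so this is third inversion (figured bass 4/2).

A minor-major seventh, third inversion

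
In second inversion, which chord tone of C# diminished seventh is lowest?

G

The fifth of C# diminished seventh (C#–E–G–Bb) is G; that is the bass in second inversion.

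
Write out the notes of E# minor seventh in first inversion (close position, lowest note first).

G#, B#, D#, E#

Spelling E# minor seventh: E#–G#–B#–D#. In first inversion the third is bass, giving G#, B#, D#, E# from the bottom.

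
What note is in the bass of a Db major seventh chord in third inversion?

Db major seventh is Db–F–Ab–C. Third inversion places the seventh in the bass: C.

C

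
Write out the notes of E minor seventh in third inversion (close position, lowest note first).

The chord tones are E–G–B–D. With the seventh (D) lowest for third inversion: D, E, G, B.

D, E, G, B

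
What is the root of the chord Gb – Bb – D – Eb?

The distinct letter names are Gb, Bb, D, Eb. Arranged as a stack of thirds they read Eb–Gb–Bb–D, so Eb is the root (an Eb minor-major seventh chord).

Eb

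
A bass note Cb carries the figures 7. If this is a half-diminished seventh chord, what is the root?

The figures 7 mean the root of the chord is in the bass. If Cb is the root of a half-diminished seventh chord, the root is Cb (chord tones Cb–Ebb–Gbb–Bbb).

Cb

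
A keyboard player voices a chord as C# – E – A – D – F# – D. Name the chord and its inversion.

D major ninth, third inversion

Reducing to letter names: C#, E, A, D, F#. These stack in thirds as D–F#–A–C#–E — a D major ninth chord.
The lowest note is C#, the seventh of the chord, so this is third inversion.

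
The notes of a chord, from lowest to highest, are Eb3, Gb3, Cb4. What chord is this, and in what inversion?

Cb major, first inversion

The pitch classes Eb, Gb, Cb arrange in thirds as Cb–Eb–Gb: a Cb major triad.
With the third (Eb) in the bass, the chord is in first inversion (figured bass 6).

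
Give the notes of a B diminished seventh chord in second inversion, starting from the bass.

F, Ab, B, D

Spelling B diminished seventh: B–D–F–Ab. In second inversion the fifth is bass, giving F, Ab, B, D from the bottom.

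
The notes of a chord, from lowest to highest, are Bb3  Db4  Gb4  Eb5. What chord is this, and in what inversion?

Eb minor seventh, second inversion

The pitch classes Bb, Db, Gb, Eb arrange in thirds as Eb–Gb–Bb–Db: an Eb minor seventh chord.
With the fifth (Bb) in the bass, the chord is in second inversion (figured bass 4/3).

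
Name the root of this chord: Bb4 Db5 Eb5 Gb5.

The distinct letter names are Bb, Db, Eb, Gb. Arranged as a stack of thirds they read Eb–Gb–Bb–Db, so Eb is the root (an Eb minor seventh chord).

Eb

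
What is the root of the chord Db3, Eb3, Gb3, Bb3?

Db, Eb, Gb, Bb are the tones of an Eb minor seventh chord (Eb–Gb–Bb–Db), making Eb the root.

Eb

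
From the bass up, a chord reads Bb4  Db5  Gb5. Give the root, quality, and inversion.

The pitch classes Bb, Db, Gb arrange in thirds as Gb–Bb–Db: a Gb major triad.
With the third (Bb) in the bass, the chord is in first inversion (figured bass 6).

Gb major, first inversion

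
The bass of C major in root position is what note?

C

C major is C–E–G. Root position places the root in the bass: C.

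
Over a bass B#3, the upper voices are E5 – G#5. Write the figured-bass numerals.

6/4

The notes B#, E, G# stack in thirds as E–G#–B# — an E augmented triad. The bass B# is the fifth, so this is second inversion: figured 6/4.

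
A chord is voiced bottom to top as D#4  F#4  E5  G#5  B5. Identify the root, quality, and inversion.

E major ninth, third inversion

The pitch classes D#, F#, E, G#, B arrange in thirds as E–G#–B–D#–F#: an E major ninth chord.
With the seventh (D#) in the bass, the chord is in third inversion.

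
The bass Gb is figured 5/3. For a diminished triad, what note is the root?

The figures 5/3 mean the root of the chord is in the bass. If Gb is the root of a diminished triad, the root is Gb (chord tones Gb–Bbb–Dbb).

Gb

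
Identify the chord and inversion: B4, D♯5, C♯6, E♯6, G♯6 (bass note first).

C# dominant ninth, third inversion

The pitch classes B, D#, C#, E#, G# arrange in thirds as C#–E#–G#–B–D#: a C# dominant ninth chord.
The lowest note is B, the seventh of the chord, so this is third inversion.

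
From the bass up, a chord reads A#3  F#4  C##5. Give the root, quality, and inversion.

F# augmented, first inversion

The distinct note names are A#, F#, C##. Stacked in thirds they read F#–A#–C##, which is an augmented triad on F#.
With the third (A#) in the bass, the chord is in first inversion (figured bass 6).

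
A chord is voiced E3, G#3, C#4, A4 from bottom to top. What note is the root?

A

The distinct letter names are E, G#, C#, A. Arranged as a stack of thirds they read A–C#–E–G#, so A is the root (an A major seventh chord).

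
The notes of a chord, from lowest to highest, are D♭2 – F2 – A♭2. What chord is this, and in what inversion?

Reducing to letter names: Db, F, Ab. These stack in thirds as Db–F–Ab — a Db major triad.
Db is the root of Db major; root in the bass means root position (figured bass 5/3).

Db major, root position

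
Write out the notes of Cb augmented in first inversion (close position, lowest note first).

Spelling Cb augmented: Cb–Eb–G. In first inversion the third is bass, giving Eb, G, Cb from the bottom.

Eb, G, Cb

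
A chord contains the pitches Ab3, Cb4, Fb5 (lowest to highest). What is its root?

Fb

Reordering Ab, Cb, Fb into stacked thirds gives Fb–Ab–Cb; the bottom of that stack, Fb, is the root.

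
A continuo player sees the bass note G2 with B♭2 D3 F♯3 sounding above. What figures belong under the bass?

The notes G, Bb, D, F# stack in thirds as G–Bb–D–F# — a G minor-major seventh chord. The bass G is the root, so this is root position: figured 7.

7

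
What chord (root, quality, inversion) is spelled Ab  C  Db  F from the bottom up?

Db major seventh, second inversion

The pitch classes Ab, C, Db, F arrange in thirds as Db–F–Ab–C: a Db major seventh chord.
With the fifth (Ab) in the bass, the chord is in second inversion (figured bass 4/3).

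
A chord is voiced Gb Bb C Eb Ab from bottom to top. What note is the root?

Ab

Gb, Bb, C, Eb, Ab are the tones of an Ab dominant ninth chord (Ab–C–Eb–Gb–Bb), making Ab the root.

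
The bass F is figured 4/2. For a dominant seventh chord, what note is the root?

G

The figures 4/2 mean the seventh of the chord is in the bass. If F is the seventh of a dominant seventh chord, the root is G (chord tones G–B–D–F).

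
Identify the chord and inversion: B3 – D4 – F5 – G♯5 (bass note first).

G# diminished seventh, first inversion

The distinct note names are B, D, F, G#. Stacked in thirds they read G#–B–D–F, which is a diminished seventh chord on G#.
The lowest note is B, the third of the chord, so this is first inversion (figured bass 6/5).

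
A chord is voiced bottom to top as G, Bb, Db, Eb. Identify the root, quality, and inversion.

Reducing to letter names: G, Bb, Db, Eb. These stack in thirds as Eb–G–Bb–Db — an Eb dominant seventh chord.
G is the third of Eb dominant seventh; third in the bass means first inversion (figured bass 6/5).

Eb dominant seventh, first inversion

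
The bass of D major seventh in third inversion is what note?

C#

In third inversion the seventh is lowest. For D major seventh (D–F#–A–C#) that is C#.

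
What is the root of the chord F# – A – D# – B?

Reordering F#, A, D#, B into stacked thirds gives B–D#–F#–A; the bottom of that stack, B, is the root.

B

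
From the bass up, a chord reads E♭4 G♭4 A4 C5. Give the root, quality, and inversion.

The distinct note names are Eb, Gb, A, C. Stacked in thirds they read A–C–Eb–Gb, which is a diminished seventh chord on A.
Eb is the fifth of A diminished seventh; fifth in the bass means second inversion (figured bass 4/3).

A diminished seventh, second inversion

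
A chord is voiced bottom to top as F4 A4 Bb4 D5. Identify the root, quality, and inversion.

Bb major seventh, second inversion

Reducing to letter names: F, A, Bb, D. These stack in thirds as Bb–D–F–A — a Bb major seventh chord.
F is the fifth of Bb major seventh; fifth in the bass means second inversion (figured bass 4/3).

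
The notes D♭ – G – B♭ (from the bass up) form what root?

G

Reordering Db, G, Bb into stacked thirds gives G–Bb–Db; the bottom of that stack, G, is the root.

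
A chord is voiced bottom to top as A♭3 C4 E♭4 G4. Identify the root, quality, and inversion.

Reducing to letter names: Ab, C, Eb, G. These stack in thirds as Ab–C–Eb–G — an Ab major seventh chord.
With the root (Ab) in the bass, the chord is in root position (figured bass 7).

Ab major seventh, root position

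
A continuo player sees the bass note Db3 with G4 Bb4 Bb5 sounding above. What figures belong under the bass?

6/4

The notes Db, G, Bb stack in thirds as G–Bb–Db — a G diminished triad. The bass Db is the fifth, so this is second inversion: figured 6/4.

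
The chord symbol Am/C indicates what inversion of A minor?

Am/C means A minor with C in the bass. C is the third of A minor (A–C–E), so this is first inversion.

first inversion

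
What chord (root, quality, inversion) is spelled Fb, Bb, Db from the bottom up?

Bb diminished, second inversion

Reducing to letter names: Fb, Bb, Db. These stack in thirds as Bb–Db–Fb — a Bb diminished triad.
Fb is the fifth of Bb diminished; fifth in the bass means second inversion (figured bass 6/4).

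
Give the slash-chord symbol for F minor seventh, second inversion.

Fm7/C

Second inversion of F minor seventh has the fifth (C) in the bass. As a slash chord: Fm7/C.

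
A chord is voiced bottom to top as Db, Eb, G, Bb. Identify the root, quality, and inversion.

Eb dominant seventh, third inversion

The distinct note names are Db, Eb, G, Bb. Stacked in thirds they read Eb–G–Bb–Db, which is a dominant seventh chord on Eb.
The lowest note is Db, the seventh of the chord, so this is third inversion (figured bass 4/2).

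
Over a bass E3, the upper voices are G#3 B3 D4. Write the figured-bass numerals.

7

The notes E, G#, B, D stack in thirds as E–G#–B–D — an E dominant seventh chord. The bass E is the root, so this is root position: figured 7.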